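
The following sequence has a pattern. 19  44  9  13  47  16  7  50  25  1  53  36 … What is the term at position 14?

56

Split by position mod 3 into 3 tracks.
Track A: 19, 13, 7, 1 (linear: a_n = 25 − 6·n).
Track B: 44, 47, 50, 53 (arithmetic with common difference +3).
Track C: 9, 16, 25, 36 (perfect squares starting at 3²).
The 14th slot belongs to track B; its 5th term is 56.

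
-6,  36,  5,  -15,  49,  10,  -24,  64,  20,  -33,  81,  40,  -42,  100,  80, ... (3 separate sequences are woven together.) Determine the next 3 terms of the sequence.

Read the sequence 3 terms at a time; column i is its own pattern.
Stream A: -6, -15, -24, -33, -42. Arithmetic with common difference −9.
Stream B: 36, 49, 64, 81, 100. The squares 6², 7², 8², ….
Stream C: 5, 10, 20, 40, 80. Geometric, ×2 each step.
Position 16 → stream A, term 6 = -51.
The 17th slot belongs to stream B; its 6th term is 121.
Term 18 comes from stream C (its 6th entry): 160.

-51, 121, 160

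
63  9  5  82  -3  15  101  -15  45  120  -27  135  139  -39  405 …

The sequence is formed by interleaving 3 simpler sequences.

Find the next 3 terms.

Split by position mod 3 into 3 tracks.
Track A is 63, 82, 101, 120, 139, which is arithmetic with common difference +19.
Track B is 9, -3, -15, -27, -39, which is linear: a_n = 21 − 12·n.
Track C is 5, 15, 45, 135, 405, which is geometric, ×3 each step.
Term 16 comes from track A (its 6th entry): 158.
Position 17 → track B, term 6 = -51.
Position 18 falls in track C as its term 6, giving 1215.

158, -51, 1215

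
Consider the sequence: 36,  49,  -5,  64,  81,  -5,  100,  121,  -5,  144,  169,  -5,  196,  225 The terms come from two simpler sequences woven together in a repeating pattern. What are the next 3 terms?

The slot pattern repeats as AAB (period 3), so there are 2 interleaved tracks.
Track A: 36, 49, 64, 81, 100, 121, 144, 169, 196, 225 (the squares 6², 7², 8², …).
Track B: -5, -5, -5, -5 (the constant sequence -5).
The 15th slot belongs to track B; its 5th term is -5.
Term 16 comes from track A (its 11th entry): 256.
Term 17 comes from track A (its 12th entry): 289.

-5, 256, 289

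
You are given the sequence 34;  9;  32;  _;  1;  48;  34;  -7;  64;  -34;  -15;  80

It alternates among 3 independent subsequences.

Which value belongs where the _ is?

-34

Read the sequence 3 terms at a time; column i is its own pattern.
Track A = 34, ?, 34, -34: alternating ±34.
Track B = 9, 1, -7, -15: subtracting 8 each time.
Track C = 32, 48, 64, 80: linear: a_n = 16 + 16·n.
Track A's pattern makes the blank -34.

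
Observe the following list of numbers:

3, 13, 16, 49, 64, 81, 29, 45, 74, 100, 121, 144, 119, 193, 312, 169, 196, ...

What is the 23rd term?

289

The slot pattern repeats as AAABBB (period 6), so there are 2 interleaved tracks.
Subsequence A: 3, 13, 16, 29, 45, 74, 119, 193, 312 (Fibonacci-style (each term is the sum of the two before it)).
Subsequence B: 49, 64, 81, 100, 121, 144, 169, 196 (perfect squares starting at 7²).
The 23rd slot belongs to subsequence B; its 11th term is 289.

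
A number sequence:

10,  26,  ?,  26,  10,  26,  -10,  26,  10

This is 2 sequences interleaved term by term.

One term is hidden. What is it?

-10

Odd-indexed and even-indexed terms follow separate rules.
Stream A: 10, ?, 10, -10, 10. Oscillating between 10 and -10.
Stream B: 26, 26, 26, 26. Constant 26.
So the missing entry in stream A is -10.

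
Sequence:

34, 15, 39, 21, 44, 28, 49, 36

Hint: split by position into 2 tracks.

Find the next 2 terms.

Positions 1, 3, 5, … form one subsequence and positions 2, 4, 6, … form another.
Track A: 34, 39, 44, 49 (arithmetic, step +5).
Track B: 15, 21, 28, 36 (triangular numbers starting at T_5).
Position 9 → track A, term 5 = 54.
Position 10 → track B, term 5 = 45.

54, 45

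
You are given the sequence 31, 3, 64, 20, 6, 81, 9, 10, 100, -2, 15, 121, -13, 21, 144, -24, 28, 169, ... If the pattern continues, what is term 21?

196

Read the sequence 3 terms at a time; column i is its own pattern.
Stream A: 31, 20, 9, -2, -13, -24 (subtracting 11 each time).
Stream B: 3, 6, 10, 15, 21, 28 (triangular numbers n(n+1)/2 for n = 2, 3, …).
Stream C: 64, 81, 100, 121, 144, 169 (the squares 8², 9², 10², …).
Position 21 → stream C, term 7 = 196.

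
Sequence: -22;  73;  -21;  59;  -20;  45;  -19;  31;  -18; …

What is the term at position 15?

-15

Taking every 2nd term gives 2 separate tracks.
Stream A is -22, -21, -20, -19, -18, which is linear: a_n = -23 + n.
Stream B is 73, 59, 45, 31, which is subtracting 14 each time.
Term 15 comes from stream A (its 8th entry): -15.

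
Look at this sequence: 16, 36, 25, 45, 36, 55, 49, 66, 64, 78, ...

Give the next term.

81

Positions 1, 3, 5, … form one subsequence and positions 2, 4, 6, … form another.
Track A: 16, 25, 36, 49, 64 — consecutive squares n² from n = 4.
Track B: 36, 45, 55, 66, 78 — triangular numbers n(n+1)/2 for n = 8, 9, ….
Position 11 → track A, term 6 = 81.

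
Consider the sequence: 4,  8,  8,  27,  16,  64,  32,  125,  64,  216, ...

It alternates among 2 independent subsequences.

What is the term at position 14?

512

Taking every 2nd term gives 2 separate tracks.
Track A is 4, 8, 16, 32, 64, which is powers of 2.
Track B is 8, 27, 64, 125, 216, which is consecutive cubes n³ from n = 2.
Position 14 falls in track B as its term 7, giving 512.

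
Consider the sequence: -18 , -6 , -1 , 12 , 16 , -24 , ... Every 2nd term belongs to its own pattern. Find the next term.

33

The terms cycle through 2 interleaved subsequences.
Stream A: -18, -1, 16 — arithmetic with common difference +17.
Stream B: -6, 12, -24 — a geometric progression (common ratio -2).
Term 7 comes from stream A (its 4th entry): 33.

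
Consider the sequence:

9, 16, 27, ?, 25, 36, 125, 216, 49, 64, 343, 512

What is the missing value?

64

The slot pattern repeats as AABB (period 4), so there are 2 interleaved tracks.
Stream A is 9, 16, 25, 36, 49, 64, which is consecutive squares n² from n = 3.
Stream B is 27, ?, 125, 216, 343, 512, which is the cubes 3³, 4³, 5³, ….
Stream B's pattern makes the blank 64.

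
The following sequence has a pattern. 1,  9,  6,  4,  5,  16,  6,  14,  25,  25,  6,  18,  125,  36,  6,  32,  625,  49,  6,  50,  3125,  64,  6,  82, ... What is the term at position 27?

6

The terms cycle through 4 interleaved subsequences.
Track A is 1, 5, 25, 125, 625, 3125, which is successive powers of 5.
Track B is 9, 16, 25, 36, 49, 64, which is the squares 3², 4², 5², ….
Track C is 6, 6, 6, 6, 6, 6, which is the constant sequence 6.
Track D is 4, 14, 18, 32, 50, 82, which is Fibonacci-style (each term is the sum of the two before it).
Term 27 comes from track C (its 7th entry): 6.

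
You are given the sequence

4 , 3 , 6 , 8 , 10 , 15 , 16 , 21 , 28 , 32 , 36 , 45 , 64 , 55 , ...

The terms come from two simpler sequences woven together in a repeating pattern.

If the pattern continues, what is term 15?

66

Reading positions in blocks of 3 reveals the pattern ABB — 2 tracks woven together.
Subsequence A: 4, 8, 16, 32, 64 — a geometric progression (common ratio 2).
Subsequence B: 3, 6, 10, 15, 21, 28, 36, 45, 55 — triangular numbers n(n+1)/2 for n = 2, 3, ….
Term 15 comes from subsequence B (its 10th entry): 66.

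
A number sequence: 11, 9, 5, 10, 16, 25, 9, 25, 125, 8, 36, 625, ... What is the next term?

Split by position mod 3: positions 1, 4, 7, … form one track, and each other residue class forms its own.
Subsequence A: 11, 10, 9, 8 (subtracting 1 each time).
Subsequence B: 9, 16, 25, 36 (perfect squares starting at 3²).
Subsequence C: 5, 25, 125, 625 (powers 5^1, 5^2, 5^3, …).
Position 13 → subsequence A, term 5 = 7.

7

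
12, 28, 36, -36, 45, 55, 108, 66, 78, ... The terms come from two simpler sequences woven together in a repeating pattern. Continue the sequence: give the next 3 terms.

-324, 91, 105

The slot pattern repeats as ABB (period 3), so there are 2 interleaved tracks.
Track A: 12, -36, 108 (a geometric progression (common ratio -3)).
Track B: 28, 36, 45, 55, 66, 78 (triangular numbers starting at T_7).
Position 10 → track A, term 4 = -324.
The 11th slot belongs to track B; its 7th term is 91.
Position 12 falls in track B as its term 8, giving 105.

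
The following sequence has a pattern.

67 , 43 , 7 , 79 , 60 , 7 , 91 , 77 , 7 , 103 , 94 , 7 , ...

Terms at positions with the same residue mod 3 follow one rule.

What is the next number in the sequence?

115

Read the sequence 3 terms at a time; column i is its own pattern.
Track A: 67, 79, 91, 103 (adding 12 each time).
Track B: 43, 60, 77, 94 (adding 17 each time).
Track C: 7, 7, 7, 7 (always 7).
Position 13 falls in track A as its term 5, giving 115.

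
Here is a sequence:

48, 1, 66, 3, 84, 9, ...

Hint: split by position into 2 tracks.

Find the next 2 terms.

102, 27

Odd-indexed and even-indexed terms follow separate rules.
Track A = 48, 66, 84: arithmetic, step +18.
Track B = 1, 3, 9: successive powers of 3.
The 7th slot belongs to track A; its 4th term is 102.
Position 8 → track B, term 4 = 27.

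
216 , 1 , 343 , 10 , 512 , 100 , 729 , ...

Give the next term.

1000

The terms cycle through 2 interleaved subsequences.
Track A: 216, 343, 512, 729 — perfect cubes starting at 6³.
Track B: 1, 10, 100 — powers 10^0, 10^1, 10^2, ….
The 8th slot belongs to track B; its 4th term is 1000.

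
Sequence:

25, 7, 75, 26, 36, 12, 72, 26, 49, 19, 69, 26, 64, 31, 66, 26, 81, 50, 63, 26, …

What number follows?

Split by position mod 4 into 4 tracks.
Track A = 25, 36, 49, 64, 81: the squares 5², 6², 7², ….
Track B = 7, 12, 19, 31, 50: each term equals the sum of the previous two.
Track C = 75, 72, 69, 66, 63: subtracting 3 each time.
Track D = 26, 26, 26, 26, 26: constant 26.
Position 21 → track A, term 6 = 100.

100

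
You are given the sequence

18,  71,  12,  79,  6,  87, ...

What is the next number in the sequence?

0

Taking every 2nd term gives 2 separate tracks.
Subsequence A: 18, 12, 6 — arithmetic with common difference −6.
Subsequence B: 71, 79, 87 — arithmetic, step +8.
Position 7 falls in subsequence A as its term 4, giving 0.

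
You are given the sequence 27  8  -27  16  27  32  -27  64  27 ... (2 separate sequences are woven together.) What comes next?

128

The terms cycle through 2 interleaved subsequences.
Track A: 27, -27, 27, -27, 27 (oscillating between 27 and -27).
Track B: 8, 16, 32, 64 (successive powers of 2).
Position 10 falls in track B as its term 5, giving 128.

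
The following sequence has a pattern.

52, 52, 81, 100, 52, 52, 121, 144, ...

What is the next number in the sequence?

52

Positions follow the repeating pattern AABB; grouping by letter gives 2 tracks.
Subsequence A: 52, 52, 52, 52. Always 52.
Subsequence B: 81, 100, 121, 144. Perfect squares starting at 9².
The 9th slot belongs to subsequence A; its 5th term is 52.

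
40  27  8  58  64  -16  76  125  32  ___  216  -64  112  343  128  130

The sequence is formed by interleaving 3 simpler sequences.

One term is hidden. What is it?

Split by position mod 3 into 3 tracks.
Subsequence A: 40, 58, 76, ?, 112, 130 — linear: a_n = 22 + 18·n.
Subsequence B: 27, 64, 125, 216, 343 — consecutive cubes n³ from n = 3.
Subsequence C: 8, -16, 32, -64, 128 — geometric, ×-2 each step.
So the missing entry in subsequence A is 94.

94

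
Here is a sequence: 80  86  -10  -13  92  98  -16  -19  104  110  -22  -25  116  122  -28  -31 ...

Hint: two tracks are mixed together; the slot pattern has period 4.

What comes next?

128

Positions follow the repeating pattern AABB; grouping by letter gives 2 tracks.
Track A: 80, 86, 92, 98, 104, 110, 116, 122 — arithmetic with common difference +6.
Track B: -10, -13, -16, -19, -22, -25, -28, -31 — arithmetic, step −3.
Position 17 falls in track A as its term 9, giving 128.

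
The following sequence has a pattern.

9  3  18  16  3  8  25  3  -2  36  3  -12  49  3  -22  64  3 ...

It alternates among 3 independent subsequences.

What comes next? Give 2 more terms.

-32, 81

Split by position mod 3 into 3 tracks.
Stream A is 9, 16, 25, 36, 49, 64, which is perfect squares starting at 3².
Stream B is 3, 3, 3, 3, 3, 3, which is constant 3.
Stream C is 18, 8, -2, -12, -22, which is arithmetic with common difference −10.
Position 18 falls in stream C as its term 6, giving -32.
The 19th slot belongs to stream A; its 7th term is 81.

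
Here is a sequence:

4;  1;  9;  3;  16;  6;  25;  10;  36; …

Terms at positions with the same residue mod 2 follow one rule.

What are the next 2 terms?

Split by position mod 2 into 2 tracks.
Track A: 4, 9, 16, 25, 36 (consecutive squares n² from n = 2).
Track B: 1, 3, 6, 10 (triangular numbers starting at T_1).
Position 10 → track B, term 5 = 15.
Position 11 falls in track A as its term 6, giving 49.

15, 49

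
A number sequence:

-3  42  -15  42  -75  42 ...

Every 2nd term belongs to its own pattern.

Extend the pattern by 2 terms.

-375, 42

Positions 1, 3, 5, … form one subsequence and positions 2, 4, 6, … form another.
Track A is -3, -15, -75, which is a geometric progression (common ratio 5).
Track B is 42, 42, 42, which is the constant sequence 42.
Term 7 comes from track A (its 4th entry): -375.
Position 8 → track B, term 4 = 42.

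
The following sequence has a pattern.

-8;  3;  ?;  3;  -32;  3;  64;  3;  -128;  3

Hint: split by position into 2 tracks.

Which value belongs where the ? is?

Taking every 2nd term gives 2 separate tracks.
Track A: -8, ?, -32, 64, -128. Geometric, ×-2 each step.
Track B: 3, 3, 3, 3, 3. Always 3.
The gap is track A's term 2; the rule gives 16.

16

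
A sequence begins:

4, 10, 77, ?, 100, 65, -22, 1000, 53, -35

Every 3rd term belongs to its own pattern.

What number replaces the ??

-9

Split by position mod 3 into 3 tracks.
Subsequence A = 4, ?, -22, -35: linear: a_n = 17 − 13·n.
Subsequence B = 10, 100, 1000: powers of 10.
Subsequence C = 77, 65, 53: linear: a_n = 89 − 12·n.
Subsequence A's pattern makes the blank -9.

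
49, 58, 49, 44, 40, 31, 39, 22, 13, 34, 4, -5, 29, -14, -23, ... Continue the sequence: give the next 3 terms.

Positions follow the repeating pattern ABB; grouping by letter gives 2 tracks.
Track A: 49, 44, 39, 34, 29 (subtracting 5 each time).
Track B: 58, 49, 40, 31, 22, 13, 4, -5, -14, -23 (arithmetic with common difference −9).
Term 16 comes from track A (its 6th entry): 24.
Position 17 falls in track B as its term 11, giving -32.
The 18th slot belongs to track B; its 12th term is -41.

24, -32, -41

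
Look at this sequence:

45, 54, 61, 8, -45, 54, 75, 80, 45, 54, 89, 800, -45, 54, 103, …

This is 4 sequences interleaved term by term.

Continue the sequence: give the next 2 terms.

Taking every 4th term gives 4 separate tracks.
Track A: 45, -45, 45, -45 — alternating ±45.
Track B: 54, 54, 54, 54 — always 54.
Track C: 61, 75, 89, 103 — arithmetic with common difference +14.
Track D: 8, 80, 800 — multiplying by 10 each time.
The 16th slot belongs to track D; its 4th term is 8000.
The 17th slot belongs to track A; its 5th term is 45.

8000, 45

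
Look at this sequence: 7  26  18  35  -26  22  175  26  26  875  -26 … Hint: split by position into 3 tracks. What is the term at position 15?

Split by position mod 3: positions 1, 4, 7, … form one track, and each other residue class forms its own.
Track A is 7, 35, 175, 875, which is a geometric progression (common ratio 5).
Track B is 26, -26, 26, -26, which is alternating ±26.
Track C is 18, 22, 26, which is arithmetic with common difference +4.
Term 15 comes from track C (its 5th entry): 34.

34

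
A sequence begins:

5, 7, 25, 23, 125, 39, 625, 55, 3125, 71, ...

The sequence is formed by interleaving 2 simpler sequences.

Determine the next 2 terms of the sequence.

Taking every 2nd term gives 2 separate tracks.
Track A: 5, 25, 125, 625, 3125 — geometric, ×5 each step.
Track B: 7, 23, 39, 55, 71 — linear: a_n = -9 + 16·n.
Term 11 comes from track A (its 6th entry): 15625.
Term 12 comes from track B (its 6th entry): 87.

15625, 87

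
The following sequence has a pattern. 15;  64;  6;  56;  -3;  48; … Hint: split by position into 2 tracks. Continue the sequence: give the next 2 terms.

-12, 40

Taking every 2nd term gives 2 separate tracks.
Track A: 15, 6, -3. Arithmetic with common difference −9.
Track B: 64, 56, 48. Arithmetic, step −8.
Position 7 falls in track A as its term 4, giving -12.
Term 8 comes from track B (its 4th entry): 40.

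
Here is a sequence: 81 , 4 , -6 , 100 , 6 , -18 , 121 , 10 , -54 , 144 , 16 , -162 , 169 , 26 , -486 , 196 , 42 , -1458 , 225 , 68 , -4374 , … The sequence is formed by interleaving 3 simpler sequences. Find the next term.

256

The terms cycle through 3 interleaved subsequences.
Subsequence A = 81, 100, 121, 144, 169, 196, 225: perfect squares starting at 9².
Subsequence B = 4, 6, 10, 16, 26, 42, 68: a Fibonacci-like recurrence a_n = a_{n-1} + a_{n-2}.
Subsequence C = -6, -18, -54, -162, -486, -1458, -4374: multiplying by 3 each time.
Position 22 falls in subsequence A as its term 8, giving 256.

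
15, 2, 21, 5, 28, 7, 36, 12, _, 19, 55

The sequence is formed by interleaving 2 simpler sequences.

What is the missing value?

45

Odd-indexed and even-indexed terms follow separate rules.
Track A: 15, 21, 28, 36, ?, 55. The triangular numbers T_5, T_6, ….
Track B: 2, 5, 7, 12, 19. Each term equals the sum of the previous two.
Filling track A at index 5 by its rule yields 45.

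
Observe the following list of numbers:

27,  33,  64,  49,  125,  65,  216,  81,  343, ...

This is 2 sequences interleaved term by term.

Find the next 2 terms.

The terms cycle through 2 interleaved subsequences.
Track A = 27, 64, 125, 216, 343: consecutive cubes n³ from n = 3.
Track B = 33, 49, 65, 81: arithmetic with common difference +16.
The 10th slot belongs to track B; its 5th term is 97.
Term 11 comes from track A (its 6th entry): 512.

97, 512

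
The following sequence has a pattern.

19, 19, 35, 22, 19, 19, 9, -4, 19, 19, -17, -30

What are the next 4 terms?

19, 19, -43, -56

The slot pattern repeats as AABB (period 4), so there are 2 interleaved tracks.
Track A: 19, 19, 19, 19, 19, 19. The constant sequence 19.
Track B: 35, 22, 9, -4, -17, -30. Linear: a_n = 48 − 13·n.
Term 13 comes from track A (its 7th entry): 19.
The 14th slot belongs to track A; its 8th term is 19.
Position 15 falls in track B as its term 7, giving -43.
Position 16 → track B, term 8 = -56.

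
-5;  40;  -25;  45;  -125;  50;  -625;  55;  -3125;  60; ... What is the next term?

-15625

Split by position mod 2 into 2 tracks.
Track A: -5, -25, -125, -625, -3125 (geometric, ×5 each step).
Track B: 40, 45, 50, 55, 60 (arithmetic, step +5).
Term 11 comes from track A (its 6th entry): -15625.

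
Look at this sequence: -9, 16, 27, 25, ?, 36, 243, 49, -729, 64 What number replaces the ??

Odd-indexed and even-indexed terms follow separate rules.
Track A is -9, 27, ?, 243, -729, which is geometric, ×-3 each step.
Track B is 16, 25, 36, 49, 64, which is consecutive squares n² from n = 4.
So the missing entry in track A is -81.

-81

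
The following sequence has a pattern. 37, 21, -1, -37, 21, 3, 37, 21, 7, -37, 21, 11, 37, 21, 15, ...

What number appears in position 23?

Read the sequence 3 terms at a time; column i is its own pattern.
Track A: 37, -37, 37, -37, 37 — alternating ±37.
Track B: 21, 21, 21, 21, 21 — constant 21.
Track C: -1, 3, 7, 11, 15 — adding 4 each time.
Position 23 falls in track B as its term 8, giving 21.

21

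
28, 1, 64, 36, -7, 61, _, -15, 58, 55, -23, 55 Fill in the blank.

The terms cycle through 3 interleaved subsequences.
Subsequence A: 28, 36, ?, 55. Triangular numbers n(n+1)/2 for n = 7, 8, ….
Subsequence B: 1, -7, -15, -23. Arithmetic, step −8.
Subsequence C: 64, 61, 58, 55. Subtracting 3 each time.
So the missing entry in subsequence A is 45.

45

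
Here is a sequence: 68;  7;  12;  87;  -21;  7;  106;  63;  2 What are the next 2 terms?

125, -189

Split by position mod 3: positions 1, 4, 7, … form one track, and each other residue class forms its own.
Stream A: 68, 87, 106. Arithmetic, step +19.
Stream B: 7, -21, 63. Geometric, ×-3 each step.
Stream C: 12, 7, 2. Linear: a_n = 17 − 5·n.
The 10th slot belongs to stream A; its 4th term is 125.
Term 11 comes from stream B (its 4th entry): -189.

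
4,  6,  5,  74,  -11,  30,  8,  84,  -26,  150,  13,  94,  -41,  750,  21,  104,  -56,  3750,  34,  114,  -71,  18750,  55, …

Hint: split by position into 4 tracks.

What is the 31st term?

Read the sequence 4 terms at a time; column i is its own pattern.
Subsequence A = 4, -11, -26, -41, -56, -71: subtracting 15 each time.
Subsequence B = 6, 30, 150, 750, 3750, 18750: geometric with ratio 5.
Subsequence C = 5, 8, 13, 21, 34, 55: a Fibonacci-like recurrence a_n = a_{n-1} + a_{n-2}.
Subsequence D = 74, 84, 94, 104, 114: arithmetic, step +10.
Position 31 → subsequence C, term 8 = 144.

144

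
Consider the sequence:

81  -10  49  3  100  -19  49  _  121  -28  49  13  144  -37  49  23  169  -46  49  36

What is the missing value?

Split by position mod 4: positions 1, 5, 9, … form one track, and each other residue class forms its own.
Track A is 81, 100, 121, 144, 169, which is the squares 9², 10², 11², ….
Track B is -10, -19, -28, -37, -46, which is linear: a_n = -1 − 9·n.
Track C is 49, 49, 49, 49, 49, which is constant 49.
Track D is 3, ?, 13, 23, 36, which is a Fibonacci-like recurrence a_n = a_{n-1} + a_{n-2}.
The gap is track D's term 2; the rule gives 10.

10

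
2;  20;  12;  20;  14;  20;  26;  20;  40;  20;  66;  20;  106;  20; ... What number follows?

Split by position mod 2 into 2 tracks.
Track A = 2, 12, 14, 26, 40, 66, 106: a Fibonacci-like recurrence a_n = a_{n-1} + a_{n-2}.
Track B = 20, 20, 20, 20, 20, 20, 20: the constant sequence 20.
Position 15 → track A, term 8 = 172.

172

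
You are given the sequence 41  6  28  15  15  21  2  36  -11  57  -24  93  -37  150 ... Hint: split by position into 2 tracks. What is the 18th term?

Odd-indexed and even-indexed terms follow separate rules.
Stream A is 41, 28, 15, 2, -11, -24, -37, which is arithmetic, step −13.
Stream B is 6, 15, 21, 36, 57, 93, 150, which is Fibonacci-style (each term is the sum of the two before it).
Term 18 comes from stream B (its 9th entry): 393.

393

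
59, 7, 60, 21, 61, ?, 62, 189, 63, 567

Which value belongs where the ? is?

63

Taking every 2nd term gives 2 separate tracks.
Stream A: 59, 60, 61, 62, 63. Adding 1 each time.
Stream B: 7, 21, ?, 189, 567. Geometric, ×3 each step.
So the missing entry in stream B is 63.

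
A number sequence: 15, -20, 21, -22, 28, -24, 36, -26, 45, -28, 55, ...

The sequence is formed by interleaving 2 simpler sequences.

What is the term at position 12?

The terms cycle through 2 interleaved subsequences.
Track A: 15, 21, 28, 36, 45, 55. The triangular numbers T_5, T_6, ….
Track B: -20, -22, -24, -26, -28. Linear: a_n = -18 − 2·n.
Term 12 comes from track B (its 6th entry): -30.

-30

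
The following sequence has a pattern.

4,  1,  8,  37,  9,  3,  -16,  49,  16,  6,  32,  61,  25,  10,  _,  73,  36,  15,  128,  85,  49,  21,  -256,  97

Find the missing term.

-64

Split by position mod 4: positions 1, 5, 9, … form one track, and each other residue class forms its own.
Track A: 4, 9, 16, 25, 36, 49 — the squares 2², 3², 4², ….
Track B: 1, 3, 6, 10, 15, 21 — triangular numbers starting at T_1.
Track C: 8, -16, 32, ?, 128, -256 — geometric, ×-2 each step.
Track D: 37, 49, 61, 73, 85, 97 — arithmetic with common difference +12.
The gap is track C's term 4; the rule gives -64.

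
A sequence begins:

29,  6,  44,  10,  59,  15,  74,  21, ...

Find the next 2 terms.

89, 28

Split by position mod 2 into 2 tracks.
Subsequence A: 29, 44, 59, 74 (arithmetic with common difference +15).
Subsequence B: 6, 10, 15, 21 (the triangular numbers T_3, T_4, …).
The 9th slot belongs to subsequence A; its 5th term is 89.
Term 10 comes from subsequence B (its 5th entry): 28.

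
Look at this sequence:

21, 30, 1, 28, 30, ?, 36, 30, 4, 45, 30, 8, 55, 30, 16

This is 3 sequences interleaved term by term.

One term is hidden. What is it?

Taking every 3rd term gives 3 separate tracks.
Stream A = 21, 28, 36, 45, 55: triangular numbers starting at T_6.
Stream B = 30, 30, 30, 30, 30: constant 30.
Stream C = 1, ?, 4, 8, 16: powers of 2.
The gap is stream C's term 2; the rule gives 2.

2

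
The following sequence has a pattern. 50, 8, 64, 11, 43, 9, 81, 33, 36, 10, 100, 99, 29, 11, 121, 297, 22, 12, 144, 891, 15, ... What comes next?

Split by position mod 4 into 4 tracks.
Track A is 50, 43, 36, 29, 22, 15, which is arithmetic, step −7.
Track B is 8, 9, 10, 11, 12, which is adding 1 each time.
Track C is 64, 81, 100, 121, 144, which is the squares 8², 9², 10², ….
Track D is 11, 33, 99, 297, 891, which is a geometric progression (common ratio 3).
Term 22 comes from track B (its 6th entry): 13.

13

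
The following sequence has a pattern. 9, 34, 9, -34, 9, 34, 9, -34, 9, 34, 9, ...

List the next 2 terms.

-34, 9

Split by position mod 2 into 2 tracks.
Track A is 9, 9, 9, 9, 9, 9, which is the constant sequence 9.
Track B is 34, -34, 34, -34, 34, which is oscillating between 34 and -34.
Position 12 falls in track B as its term 6, giving -34.
Position 13 → track A, term 7 = 9.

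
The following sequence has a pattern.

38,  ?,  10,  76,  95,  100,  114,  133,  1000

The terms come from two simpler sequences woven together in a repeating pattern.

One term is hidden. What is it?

57

Reading positions in blocks of 3 reveals the pattern AAB — 2 tracks woven together.
Stream A is 38, ?, 76, 95, 114, 133, which is adding 19 each time.
Stream B is 10, 100, 1000, which is powers of 10.
Filling stream A at index 2 by its rule yields 57.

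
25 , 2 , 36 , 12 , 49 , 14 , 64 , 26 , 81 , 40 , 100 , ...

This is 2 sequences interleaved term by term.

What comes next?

66

Taking every 2nd term gives 2 separate tracks.
Subsequence A: 25, 36, 49, 64, 81, 100 — perfect squares starting at 5².
Subsequence B: 2, 12, 14, 26, 40 — Fibonacci-style (each term is the sum of the two before it).
The 12th slot belongs to subsequence B; its 6th term is 66.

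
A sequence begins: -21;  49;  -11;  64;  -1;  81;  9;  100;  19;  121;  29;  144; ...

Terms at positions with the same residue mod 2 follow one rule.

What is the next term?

Taking every 2nd term gives 2 separate tracks.
Track A is -21, -11, -1, 9, 19, 29, which is arithmetic with common difference +10.
Track B is 49, 64, 81, 100, 121, 144, which is the squares 7², 8², 9², ….
Position 13 → track A, term 7 = 39.

39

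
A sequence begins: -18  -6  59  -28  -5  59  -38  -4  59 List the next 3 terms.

Split by position mod 3 into 3 tracks.
Stream A is -18, -28, -38, which is linear: a_n = -8 − 10·n.
Stream B is -6, -5, -4, which is adding 1 each time.
Stream C is 59, 59, 59, which is always 59.
Position 10 falls in stream A as its term 4, giving -48.
Position 11 → stream B, term 4 = -3.
The 12th slot belongs to stream C; its 4th term is 59.

-48, -3, 59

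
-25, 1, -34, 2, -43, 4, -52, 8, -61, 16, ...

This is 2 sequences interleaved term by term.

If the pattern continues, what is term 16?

Taking every 2nd term gives 2 separate tracks.
Stream A: -25, -34, -43, -52, -61 (arithmetic, step −9).
Stream B: 1, 2, 4, 8, 16 (powers 2^0, 2^1, 2^2, …).
Term 16 comes from stream B (its 8th entry): 128.

128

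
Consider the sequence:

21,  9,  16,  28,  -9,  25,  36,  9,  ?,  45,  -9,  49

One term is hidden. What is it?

Split by position mod 3: positions 1, 4, 7, … form one track, and each other residue class forms its own.
Stream A: 21, 28, 36, 45 — the triangular numbers T_6, T_7, ….
Stream B: 9, -9, 9, -9 — oscillating between 9 and -9.
Stream C: 16, 25, ?, 49 — consecutive squares n² from n = 4.
The gap is stream C's term 3; the rule gives 36.

36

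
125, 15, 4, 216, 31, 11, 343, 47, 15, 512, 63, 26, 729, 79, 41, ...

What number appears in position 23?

127

Taking every 3rd term gives 3 separate tracks.
Track A: 125, 216, 343, 512, 729 — the cubes 5³, 6³, 7³, ….
Track B: 15, 31, 47, 63, 79 — linear: a_n = -1 + 16·n.
Track C: 4, 11, 15, 26, 41 — each term equals the sum of the previous two.
Position 23 → track B, term 8 = 127.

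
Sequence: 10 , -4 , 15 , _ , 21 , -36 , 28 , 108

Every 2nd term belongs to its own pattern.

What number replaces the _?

12

Taking every 2nd term gives 2 separate tracks.
Subsequence A: 10, 15, 21, 28 (triangular numbers starting at T_4).
Subsequence B: -4, ?, -36, 108 (geometric, ×-3 each step).
So the missing entry in subsequence B is 12.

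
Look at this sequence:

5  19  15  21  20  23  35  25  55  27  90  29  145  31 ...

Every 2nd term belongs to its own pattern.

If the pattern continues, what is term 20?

37

Positions 1, 3, 5, … form one subsequence and positions 2, 4, 6, … form another.
Stream A: 5, 15, 20, 35, 55, 90, 145 — a Fibonacci-like recurrence a_n = a_{n-1} + a_{n-2}.
Stream B: 19, 21, 23, 25, 27, 29, 31 — arithmetic with common difference +2.
Term 20 comes from stream B (its 10th entry): 37.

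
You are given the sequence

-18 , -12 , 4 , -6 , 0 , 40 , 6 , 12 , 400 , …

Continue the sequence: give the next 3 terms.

18, 24, 4000

Positions follow the repeating pattern AAB; grouping by letter gives 2 tracks.
Stream A: -18, -12, -6, 0, 6, 12 — arithmetic, step +6.
Stream B: 4, 40, 400 — a geometric progression (common ratio 10).
Position 10 falls in stream A as its term 7, giving 18.
Position 11 falls in stream A as its term 8, giving 24.
Position 12 falls in stream B as its term 4, giving 4000.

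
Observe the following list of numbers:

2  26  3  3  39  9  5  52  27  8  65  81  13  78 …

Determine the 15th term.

243

Split by position mod 3: positions 1, 4, 7, … form one track, and each other residue class forms its own.
Track A: 2, 3, 5, 8, 13 (Fibonacci-style (each term is the sum of the two before it)).
Track B: 26, 39, 52, 65, 78 (arithmetic, step +13).
Track C: 3, 9, 27, 81 (powers of 3).
The 15th slot belongs to track C; its 5th term is 243.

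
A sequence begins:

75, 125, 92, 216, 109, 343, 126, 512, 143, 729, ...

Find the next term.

Split by position mod 2 into 2 tracks.
Subsequence A = 75, 92, 109, 126, 143: arithmetic, step +17.
Subsequence B = 125, 216, 343, 512, 729: the cubes 5³, 6³, 7³, ….
The 11th slot belongs to subsequence A; its 6th term is 160.

160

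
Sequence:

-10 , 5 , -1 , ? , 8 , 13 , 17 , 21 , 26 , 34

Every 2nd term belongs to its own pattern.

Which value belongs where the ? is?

Odd-indexed and even-indexed terms follow separate rules.
Subsequence A = -10, -1, 8, 17, 26: linear: a_n = -19 + 9·n.
Subsequence B = 5, ?, 13, 21, 34: Fibonacci-style (each term is the sum of the two before it).
Filling subsequence B at index 2 by its rule yields 8.

8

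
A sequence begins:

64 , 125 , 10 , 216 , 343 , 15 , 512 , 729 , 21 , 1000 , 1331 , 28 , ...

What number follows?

Positions follow the repeating pattern AAB; grouping by letter gives 2 tracks.
Track A = 64, 125, 216, 343, 512, 729, 1000, 1331: perfect cubes starting at 4³.
Track B = 10, 15, 21, 28: the triangular numbers T_4, T_5, ….
Position 13 falls in track A as its term 9, giving 1728.

1728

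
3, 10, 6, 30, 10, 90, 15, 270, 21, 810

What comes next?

Taking every 2nd term gives 2 separate tracks.
Stream A: 3, 6, 10, 15, 21. Triangular numbers n(n+1)/2 for n = 2, 3, ….
Stream B: 10, 30, 90, 270, 810. Geometric with ratio 3.
Position 11 → stream A, term 6 = 28.

28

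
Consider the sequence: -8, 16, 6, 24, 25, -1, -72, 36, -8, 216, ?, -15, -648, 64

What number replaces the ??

Split by position mod 3: positions 1, 4, 7, … form one track, and each other residue class forms its own.
Stream A is -8, 24, -72, 216, -648, which is geometric, ×-3 each step.
Stream B is 16, 25, 36, ?, 64, which is consecutive squares n² from n = 4.
Stream C is 6, -1, -8, -15, which is subtracting 7 each time.
Stream B's pattern makes the blank 49.

49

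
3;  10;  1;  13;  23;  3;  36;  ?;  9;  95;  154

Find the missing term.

Positions follow the repeating pattern AAB; grouping by letter gives 2 tracks.
Subsequence A: 3, 10, 13, 23, 36, ?, 95, 154 — each term equals the sum of the previous two.
Subsequence B: 1, 3, 9 — powers 3^0, 3^1, 3^2, ….
Filling subsequence A at index 6 by its rule yields 59.

59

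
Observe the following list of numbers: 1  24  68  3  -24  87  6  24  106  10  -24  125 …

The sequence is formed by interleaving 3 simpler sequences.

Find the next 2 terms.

Split by position mod 3: positions 1, 4, 7, … form one track, and each other residue class forms its own.
Track A = 1, 3, 6, 10: the triangular numbers T_1, T_2, ….
Track B = 24, -24, 24, -24: oscillating between 24 and -24.
Track C = 68, 87, 106, 125: arithmetic, step +19.
Position 13 → track A, term 5 = 15.
Term 14 comes from track B (its 5th entry): 24.

15, 24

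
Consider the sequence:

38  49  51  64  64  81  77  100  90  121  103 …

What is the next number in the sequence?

144

Odd-indexed and even-indexed terms follow separate rules.
Stream A: 38, 51, 64, 77, 90, 103 — linear: a_n = 25 + 13·n.
Stream B: 49, 64, 81, 100, 121 — the squares 7², 8², 9², ….
Position 12 → stream B, term 6 = 144.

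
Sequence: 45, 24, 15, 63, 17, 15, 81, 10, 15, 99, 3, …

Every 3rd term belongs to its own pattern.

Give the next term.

15

Split by position mod 3: positions 1, 4, 7, … form one track, and each other residue class forms its own.
Track A: 45, 63, 81, 99 (arithmetic, step +18).
Track B: 24, 17, 10, 3 (subtracting 7 each time).
Track C: 15, 15, 15 (the constant sequence 15).
The 12th slot belongs to track C; its 4th term is 15.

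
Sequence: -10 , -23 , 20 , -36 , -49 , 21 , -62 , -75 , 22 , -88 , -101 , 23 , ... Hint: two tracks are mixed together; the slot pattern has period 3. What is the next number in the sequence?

-114

The slot pattern repeats as AAB (period 3), so there are 2 interleaved tracks.
Track A: -10, -23, -36, -49, -62, -75, -88, -101 — linear: a_n = 3 − 13·n.
Track B: 20, 21, 22, 23 — arithmetic with common difference +1.
Term 13 comes from track A (its 9th entry): -114.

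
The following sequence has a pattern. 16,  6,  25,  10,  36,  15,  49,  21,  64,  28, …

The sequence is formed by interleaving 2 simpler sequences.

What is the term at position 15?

121

The terms cycle through 2 interleaved subsequences.
Track A: 16, 25, 36, 49, 64 — the squares 4², 5², 6², ….
Track B: 6, 10, 15, 21, 28 — triangular numbers starting at T_3.
Term 15 comes from track A (its 8th entry): 121.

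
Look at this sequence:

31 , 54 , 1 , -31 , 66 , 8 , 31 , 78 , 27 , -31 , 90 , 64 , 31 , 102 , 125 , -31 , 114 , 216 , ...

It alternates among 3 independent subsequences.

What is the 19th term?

Taking every 3rd term gives 3 separate tracks.
Stream A is 31, -31, 31, -31, 31, -31, which is the oscillation 31·(−1)^(n+1).
Stream B is 54, 66, 78, 90, 102, 114, which is linear: a_n = 42 + 12·n.
Stream C is 1, 8, 27, 64, 125, 216, which is perfect cubes starting at 1³.
Position 19 falls in stream A as its term 7, giving 31.

31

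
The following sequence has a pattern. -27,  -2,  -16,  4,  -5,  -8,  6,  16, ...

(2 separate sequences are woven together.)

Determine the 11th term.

Positions 1, 3, 5, … form one subsequence and positions 2, 4, 6, … form another.
Track A = -27, -16, -5, 6: adding 11 each time.
Track B = -2, 4, -8, 16: geometric with ratio -2.
Position 11 → track A, term 6 = 28.

28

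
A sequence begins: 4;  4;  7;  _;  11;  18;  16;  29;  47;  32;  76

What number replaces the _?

8

The slot pattern repeats as ABB (period 3), so there are 2 interleaved tracks.
Track A: 4, ?, 16, 32 — successive powers of 2.
Track B: 4, 7, 11, 18, 29, 47, 76 — a Fibonacci-like recurrence a_n = a_{n-1} + a_{n-2}.
Track A's pattern makes the blank 8.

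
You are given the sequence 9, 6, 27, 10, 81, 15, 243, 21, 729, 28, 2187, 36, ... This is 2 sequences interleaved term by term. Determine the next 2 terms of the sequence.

6561, 45

Taking every 2nd term gives 2 separate tracks.
Track A: 9, 27, 81, 243, 729, 2187 — powers of 3.
Track B: 6, 10, 15, 21, 28, 36 — triangular numbers n(n+1)/2 for n = 3, 4, ….
Position 13 → track A, term 7 = 6561.
The 14th slot belongs to track B; its 7th term is 45.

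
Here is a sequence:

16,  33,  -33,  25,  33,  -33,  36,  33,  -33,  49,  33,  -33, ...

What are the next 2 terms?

64, 33

Positions follow the repeating pattern ABB; grouping by letter gives 2 tracks.
Stream A: 16, 25, 36, 49 — the squares 4², 5², 6², ….
Stream B: 33, -33, 33, -33, 33, -33, 33, -33 — oscillating between 33 and -33.
Position 13 → stream A, term 5 = 64.
Term 14 comes from stream B (its 9th entry): 33.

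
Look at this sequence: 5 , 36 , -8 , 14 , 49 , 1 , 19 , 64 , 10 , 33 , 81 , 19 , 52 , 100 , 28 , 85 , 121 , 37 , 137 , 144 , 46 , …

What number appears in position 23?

Split by position mod 3: positions 1, 4, 7, … form one track, and each other residue class forms its own.
Track A: 5, 14, 19, 33, 52, 85, 137 — a Fibonacci-like recurrence a_n = a_{n-1} + a_{n-2}.
Track B: 36, 49, 64, 81, 100, 121, 144 — consecutive squares n² from n = 6.
Track C: -8, 1, 10, 19, 28, 37, 46 — linear: a_n = -17 + 9·n.
Position 23 → track B, term 8 = 169.

169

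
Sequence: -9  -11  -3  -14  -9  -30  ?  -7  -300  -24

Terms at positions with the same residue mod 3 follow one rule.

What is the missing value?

-19

The terms cycle through 3 interleaved subsequences.
Track A: -9, -14, ?, -24. Arithmetic with common difference −5.
Track B: -11, -9, -7. Arithmetic with common difference +2.
Track C: -3, -30, -300. Geometric, ×10 each step.
Track A's pattern makes the blank -19.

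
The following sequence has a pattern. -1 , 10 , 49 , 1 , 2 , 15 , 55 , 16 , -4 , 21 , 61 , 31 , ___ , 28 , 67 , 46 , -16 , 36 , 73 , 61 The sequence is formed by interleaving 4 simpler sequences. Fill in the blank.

8

Split by position mod 4: positions 1, 5, 9, … form one track, and each other residue class forms its own.
Stream A = -1, 2, -4, ?, -16: a geometric progression (common ratio -2).
Stream B = 10, 15, 21, 28, 36: the triangular numbers T_4, T_5, ….
Stream C = 49, 55, 61, 67, 73: arithmetic with common difference +6.
Stream D = 1, 16, 31, 46, 61: linear: a_n = -14 + 15·n.
Filling stream A at index 4 by its rule yields 8.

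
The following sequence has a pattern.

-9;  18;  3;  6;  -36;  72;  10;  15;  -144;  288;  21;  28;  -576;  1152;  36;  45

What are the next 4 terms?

-2304, 4608, 55, 66

Positions follow the repeating pattern AABB; grouping by letter gives 2 tracks.
Stream A = -9, 18, -36, 72, -144, 288, -576, 1152: geometric, ×-2 each step.
Stream B = 3, 6, 10, 15, 21, 28, 36, 45: triangular numbers starting at T_2.
Position 17 falls in stream A as its term 9, giving -2304.
Position 18 → stream A, term 10 = 4608.
Term 19 comes from stream B (its 9th entry): 55.
Position 20 falls in stream B as its term 10, giving 66.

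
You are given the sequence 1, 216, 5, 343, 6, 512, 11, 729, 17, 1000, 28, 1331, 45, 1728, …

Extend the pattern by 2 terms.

73, 2197

The terms cycle through 2 interleaved subsequences.
Track A: 1, 5, 6, 11, 17, 28, 45 — Fibonacci-style (each term is the sum of the two before it).
Track B: 216, 343, 512, 729, 1000, 1331, 1728 — perfect cubes starting at 6³.
The 15th slot belongs to track A; its 8th term is 73.
Term 16 comes from track B (its 8th entry): 2197.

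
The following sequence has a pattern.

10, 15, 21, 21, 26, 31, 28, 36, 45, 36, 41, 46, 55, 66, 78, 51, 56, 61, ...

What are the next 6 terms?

91, 105, 120, 66, 71, 76

Reading positions in blocks of 6 reveals the pattern AAABBB — 2 tracks woven together.
Subsequence A = 10, 15, 21, 28, 36, 45, 55, 66, 78: triangular numbers n(n+1)/2 for n = 4, 5, ….
Subsequence B = 21, 26, 31, 36, 41, 46, 51, 56, 61: arithmetic with common difference +5.
Position 19 falls in subsequence A as its term 10, giving 91.
Position 20 → subsequence A, term 11 = 105.
Position 21 falls in subsequence A as its term 12, giving 120.
Position 22 → subsequence B, term 10 = 66.
Term 23 comes from subsequence B (its 11th entry): 71.
The 24th slot belongs to subsequence B; its 12th term is 76.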